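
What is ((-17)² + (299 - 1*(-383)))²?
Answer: 942841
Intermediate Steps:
((-17)² + (299 - 1*(-383)))² = (289 + (299 + 383))² = (289 + 682)² = 971² = 942841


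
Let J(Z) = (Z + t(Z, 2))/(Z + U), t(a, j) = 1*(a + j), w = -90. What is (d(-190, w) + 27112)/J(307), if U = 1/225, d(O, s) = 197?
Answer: 22457101/1650 ≈ 13610.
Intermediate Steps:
t(a, j) = a + j
U = 1/225 ≈ 0.0044444
J(Z) = (2 + 2*Z)/(1/225 + Z) (J(Z) = (Z + (Z + 2))/(Z + 1/225) = (Z + (2 + Z))/(1/225 + Z) = (2 + 2*Z)/(1/225 + Z))
(d(-190, w) + 27112)/J(307) = (197 + 27112)/((450*(1 + 307)/(1 + 225*307))) = 27309/((450*308/(1 + 69075))) = 27309/((450*308/69076)) = 27309/((450*(1/69076)*308)) = 27309/(4950/2467) = 27309*(2467/4950) = 22457101/1650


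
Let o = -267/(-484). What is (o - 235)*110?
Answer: -567365/22 ≈ -25789.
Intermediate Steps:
o = 267/484 (o = -267*(-1/484) = 267/484 ≈ 0.55165)
(o - 235)*110 = (267/484 - 235)*110 = -113473/484*110 = -567365/22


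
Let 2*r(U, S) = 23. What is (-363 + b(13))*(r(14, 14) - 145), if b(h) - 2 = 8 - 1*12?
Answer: 97455/2 ≈ 48728.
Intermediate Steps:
b(h) = -2 (b(h) = 2 + (8 - 1*12) = 2 + (8 - 12) = 2 - 4 = -2)
r(U, S) = 23/2 (r(U, S) = (½)*23 = 23/2)
(-363 + b(13))*(r(14, 14) - 145) = (-363 - 2)*(23/2 - 145) = -365*(-267/2) = 97455/2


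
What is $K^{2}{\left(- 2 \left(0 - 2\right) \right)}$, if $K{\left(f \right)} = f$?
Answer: $16$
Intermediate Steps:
$K^{2}{\left(- 2 \left(0 - 2\right) \right)} = \left(- 2 \left(0 - 2\right)\right)^{2} = \left(\left(-2\right) \left(-2\right)\right)^{2} = 4^{2} = 16$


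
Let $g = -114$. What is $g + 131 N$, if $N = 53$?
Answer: $6829$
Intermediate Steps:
$g + 131 N = -114 + 131 \cdot 53 = -114 + 6943 = 6829$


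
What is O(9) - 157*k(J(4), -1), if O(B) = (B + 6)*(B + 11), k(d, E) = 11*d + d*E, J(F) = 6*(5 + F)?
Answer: -84480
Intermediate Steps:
J(F) = 30 + 6*F
k(d, E) = 11*d + E*d
O(B) = (6 + B)*(11 + B)
O(9) - 157*k(J(4), -1) = (66 + 9² + 17*9) - 157*(30 + 6*4)*(11 - 1) = (66 + 81 + 153) - 157*(30 + 24)*10 = 300 - 8478*10 = 300 - 157*540 = 300 - 84780 = -84480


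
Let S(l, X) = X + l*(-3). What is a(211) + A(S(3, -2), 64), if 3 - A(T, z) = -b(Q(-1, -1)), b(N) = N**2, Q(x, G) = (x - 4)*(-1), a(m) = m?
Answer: 239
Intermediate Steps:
Q(x, G) = 4 - x (Q(x, G) = (-4 + x)*(-1) = 4 - x)
S(l, X) = X - 3*l
A(T, z) = 28 (A(T, z) = 3 - (-1)*(4 - 1*(-1))**2 = 3 - (-1)*(4 + 1)**2 = 3 - (-1)*5**2 = 3 - (-1)*25 = 3 - 1*(-25) = 3 + 25 = 28)
a(211) + A(S(3, -2), 64) = 211 + 28 = 239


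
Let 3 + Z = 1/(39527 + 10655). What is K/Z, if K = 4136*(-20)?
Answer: 830211008/30109 ≈ 27574.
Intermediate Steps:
K = -82720
Z = -150545/50182 (Z = -3 + 1/(39527 + 10655) = -3 + 1/50182 = -150545/50182 ≈ -3.0000)
K/Z = -82720/(-150545/50182) = -82720*(-50182/150545) = 830211008/30109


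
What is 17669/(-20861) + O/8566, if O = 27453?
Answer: 421344379/178695326 ≈ 2.3579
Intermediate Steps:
17669/(-20861) + O/8566 = 17669/(-20861) + 27453/8566 = 17669*(-1/20861) + 27453*(1/8566) = -17669/20861 + 27453/8566 = 421344379/178695326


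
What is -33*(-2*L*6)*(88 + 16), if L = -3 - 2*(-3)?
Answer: 123552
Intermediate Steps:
L = 3 (L = -3 + 6 = 3)
-33*(-2*L*6)*(88 + 16) = -33*(-2*3*6)*(88 + 16) = -33*(-6*6)*104 = -33*(-36)*104 = -(-1188)*104 = -1*(-123552) = 123552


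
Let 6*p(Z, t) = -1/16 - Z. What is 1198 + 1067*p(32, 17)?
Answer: -144121/32 ≈ -4503.8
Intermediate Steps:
p(Z, t) = -1/96 - Z/6 (p(Z, t) = (-1/16 - Z)/6 = -1/96 - Z/6)
1198 + 1067*p(32, 17) = 1198 + 1067*(-1/96 - ⅙*32) = 1198 + 1067*(-1/96 - 16/3) = 1198 + 1067*(-171/32) = 1198 - 182457/32 = -144121/32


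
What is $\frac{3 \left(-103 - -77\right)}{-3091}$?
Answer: $\frac{78}{3091} \approx 0.025235$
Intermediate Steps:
$\frac{3 \left(-103 - -77\right)}{-3091} = 3 \left(-103 + 77\right) \left(- \frac{1}{3091}\right) = 3 \left(-26\right) \left(- \frac{1}{3091}\right) = \left(-78\right) \left(- \frac{1}{3091}\right) = \frac{78}{3091}$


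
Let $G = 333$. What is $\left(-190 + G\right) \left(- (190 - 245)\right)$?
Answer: $7865$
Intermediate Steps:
$\left(-190 + G\right) \left(- (190 - 245)\right) = \left(-190 + 333\right) \left(- (190 - 245)\right) = 143 \left(- (190 - 245)\right) = 143 \left(\left(-1\right) \left(-55\right)\right) = 143 \cdot 55 = 7865$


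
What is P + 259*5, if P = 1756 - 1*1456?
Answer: 1595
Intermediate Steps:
P = 300 (P = 1756 - 1456 = 300)
P + 259*5 = 300 + 259*5 = 300 + 1295 = 1595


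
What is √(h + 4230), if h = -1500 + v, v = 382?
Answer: 2*√778 ≈ 55.785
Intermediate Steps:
h = -1118 (h = -1500 + 382 = -1118)
√(h + 4230) = √(-1118 + 4230) = √3112 = 2*√778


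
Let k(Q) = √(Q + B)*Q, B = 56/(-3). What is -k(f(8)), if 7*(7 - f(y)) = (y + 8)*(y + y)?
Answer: 69*I*√21273/49 ≈ 205.38*I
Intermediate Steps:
B = -56/3 (B = 56*(-⅓) = -56/3 ≈ -18.667)
f(y) = 7 - 2*y*(8 + y)/7 (f(y) = 7 - (y + 8)*(y + y)/7 = 7 - (8 + y)*2*y/7 = 7 - 2*y*(8 + y)/7)
k(Q) = Q*√(-56/3 + Q) (k(Q) = √(Q - 56/3)*Q = √(-56/3 + Q)*Q = Q*√(-56/3 + Q))
-k(f(8)) = -(7 - 16/7*8 - 2/7*8²)*√(-168 + 9*(7 - 16/7*8 - 2/7*8²))/3 = -(7 - 128/7 - 2/7*64)*√(-168 + 9*(7 - 128/7 - 2/7*64))/3 = -(7 - 128/7 - 128/7)*√(-168 + 9*(7 - 128/7 - 128/7))/3 = -(-207)*√(-168 + 9*(-207/7))/(3*7) = -(-207)*√(-168 - 1863/7)/(3*7) = -(-207)*√(-3039/7)/(3*7) = -(-207)*I*√21273/7/(3*7) = -(-69)*I*√21273/49 = 69*I*√21273/49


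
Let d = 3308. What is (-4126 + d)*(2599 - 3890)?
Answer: 1056038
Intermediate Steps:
(-4126 + d)*(2599 - 3890) = (-4126 + 3308)*(2599 - 3890) = -818*(-1291) = 1056038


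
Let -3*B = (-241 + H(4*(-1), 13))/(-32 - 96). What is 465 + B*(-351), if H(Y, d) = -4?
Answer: 88185/128 ≈ 688.95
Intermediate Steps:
B = -245/384 (B = -(-241 - 4)/(3*(-32 - 96)) = -(-245)/(3*(-128)) = -(-245)*(-1)/(3*128) = -1/3*245/128 = -245/384 ≈ -0.63802)
465 + B*(-351) = 465 - 245/384*(-351) = 465 + 28665/128 = 88185/128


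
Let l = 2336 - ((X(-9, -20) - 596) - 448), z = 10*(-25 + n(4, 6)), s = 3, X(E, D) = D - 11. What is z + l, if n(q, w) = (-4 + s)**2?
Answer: 3171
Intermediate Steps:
X(E, D) = -11 + D
n(q, w) = 1 (n(q, w) = (-4 + 3)**2 = (-1)**2 = 1)
z = -240 (z = 10*(-25 + 1) = 10*(-24) = -240)
l = 3411 (l = 2336 - (((-11 - 20) - 596) - 448) = 2336 - ((-31 - 596) - 448) = 2336 - (-627 - 448) = 2336 - 1*(-1075) = 2336 + 1075 = 3411)
z + l = -240 + 3411 = 3171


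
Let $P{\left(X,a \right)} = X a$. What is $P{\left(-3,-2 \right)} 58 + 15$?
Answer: $363$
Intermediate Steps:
$P{\left(-3,-2 \right)} 58 + 15 = \left(-3\right) \left(-2\right) 58 + 15 = 6 \cdot 58 + 15 = 348 + 15 = 363$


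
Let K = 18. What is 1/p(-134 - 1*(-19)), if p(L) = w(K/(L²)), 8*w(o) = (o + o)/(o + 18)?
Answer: 52904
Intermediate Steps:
w(o) = o/(4*(18 + o)) (w(o) = ((o + o)/(o + 18))/8 = ((2*o)/(18 + o))/8 = (2*o/(18 + o))/8 = o/(4*(18 + o)))
p(L) = 9/(2*L²*(18 + 18/L²)) (p(L) = (18/(L²))/(4*(18 + 18/(L²))) = (18/L²)/(4*(18 + 18/L²)) = 9/(2*L²*(18 + 18/L²)))
1/p(-134 - 1*(-19)) = 1/(1/(4*(1 + (-134 - 1*(-19))²))) = 1/(1/(4*(1 + (-134 + 19)²))) = 1/(1/(4*(1 + (-115)²))) = 1/(1/(4*(1 + 13225))) = 1/((¼)/13226) = 1/((¼)*(1/13226)) = 1/(1/52904) = 52904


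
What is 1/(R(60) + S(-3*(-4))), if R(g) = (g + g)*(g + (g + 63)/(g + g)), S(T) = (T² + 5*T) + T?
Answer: 1/7539 ≈ 0.00013264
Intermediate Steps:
S(T) = T² + 6*T
R(g) = 2*g*(g + (63 + g)/(2*g)) (R(g) = (2*g)*(g + (63 + g)/((2*g))) = (2*g)*(g + (63 + g)*(1/(2*g))) = (2*g)*(g + (63 + g)/(2*g)) = 2*g*(g + (63 + g)/(2*g)))
1/(R(60) + S(-3*(-4))) = 1/((63 + 60 + 2*60²) + (-3*(-4))*(6 - 3*(-4))) = 1/((63 + 60 + 2*3600) + 12*(6 + 12)) = 1/((63 + 60 + 7200) + 12*18) = 1/(7323 + 216) = 1/7539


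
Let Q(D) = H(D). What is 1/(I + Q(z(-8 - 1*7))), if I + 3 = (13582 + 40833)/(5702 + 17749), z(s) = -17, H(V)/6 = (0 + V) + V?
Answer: -23451/4799942 ≈ -0.0048857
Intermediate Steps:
H(V) = 12*V (H(V) = 6*((0 + V) + V) = 6*(V + V) = 6*(2*V) = 12*V)
Q(D) = 12*D
I = -15938/23451 (I = -3 + (13582 + 40833)/(5702 + 17749) = -3 + 54415/23451 = -15938/23451 ≈ -0.67963)
1/(I + Q(z(-8 - 1*7))) = 1/(-15938/23451 + 12*(-17)) = 1/(-15938/23451 - 204) = 1/(-4799942/23451) = -23451/4799942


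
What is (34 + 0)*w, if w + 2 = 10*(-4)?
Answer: -1428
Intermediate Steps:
w = -42 (w = -2 + 10*(-4) = -2 - 40 = -42)
(34 + 0)*w = (34 + 0)*(-42) = 34*(-42) = -1428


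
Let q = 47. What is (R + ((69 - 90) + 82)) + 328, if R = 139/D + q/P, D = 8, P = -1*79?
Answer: 256453/632 ≈ 405.78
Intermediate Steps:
P = -79
R = 10605/632 (R = 139/8 + 47/(-79) = 139*(⅛) + 47*(-1/79) = 139/8 - 47/79 = 10605/632 ≈ 16.780)
(R + ((69 - 90) + 82)) + 328 = (10605/632 + ((69 - 90) + 82)) + 328 = (10605/632 + (-21 + 82)) + 328 = (10605/632 + 61) + 328 = 49157/632 + 328 = 256453/632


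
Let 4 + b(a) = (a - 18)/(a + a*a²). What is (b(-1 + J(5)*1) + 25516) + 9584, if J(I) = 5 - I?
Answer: 70211/2 ≈ 35106.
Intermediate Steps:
b(a) = -4 + (-18 + a)/(a + a³) (b(a) = -4 + (a - 18)/(a + a*a²) = -4 + (-18 + a)/(a + a³))
(b(-1 + J(5)*1) + 25516) + 9584 = ((-18 - 4*(-1 + (5 - 1*5)*1)³ - 3*(-1 + (5 - 1*5)*1))/((-1 + (5 - 1*5)*1) + (-1 + (5 - 1*5)*1)³) + 25516) + 9584 = ((-18 - 4*(-1 + (5 - 5)*1)³ - 3*(-1 + (5 - 5)*1))/((-1 + (5 - 5)*1) + (-1 + (5 - 5)*1)³) + 25516) + 9584 = ((-18 - 4*(-1 + 0*1)³ - 3*(-1 + 0*1))/((-1 + 0*1) + (-1 + 0*1)³) + 25516) + 9584 = ((-18 - 4*(-1 + 0)³ - 3*(-1 + 0))/((-1 + 0) + (-1 + 0)³) + 25516) + 9584 = ((-18 - 4*(-1)³ - 3*(-1))/(-1 + (-1)³) + 25516) + 9584 = ((-18 - 4*(-1) + 3)/(-1 - 1) + 25516) + 9584 = ((-18 + 4 + 3)/(-2) + 25516) + 9584 = (-½*(-11) + 25516) + 9584 = (11/2 + 25516) + 9584 = 51043/2 + 9584 = 70211/2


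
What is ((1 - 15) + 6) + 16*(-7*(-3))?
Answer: 328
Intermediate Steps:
((1 - 15) + 6) + 16*(-7*(-3)) = (-14 + 6) + 16*21 = -8 + 336 = 328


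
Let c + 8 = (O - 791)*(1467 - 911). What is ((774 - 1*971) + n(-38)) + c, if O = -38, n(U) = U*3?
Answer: -461243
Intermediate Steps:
n(U) = 3*U
c = -460932 (c = -8 + (-38 - 791)*(1467 - 911) = -8 - 829*556 = -8 - 460924 = -460932)
((774 - 1*971) + n(-38)) + c = ((774 - 1*971) + 3*(-38)) - 460932 = ((774 - 971) - 114) - 460932 = (-197 - 114) - 460932 = -311 - 460932 = -461243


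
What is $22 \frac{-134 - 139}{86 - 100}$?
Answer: $429$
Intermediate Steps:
$22 \frac{-134 - 139}{86 - 100} = 22 \left(- \frac{273}{-14}\right) = 22 \left(\left(-273\right) \left(- \frac{1}{14}\right)\right) = 22 \cdot \frac{39}{2} = 429$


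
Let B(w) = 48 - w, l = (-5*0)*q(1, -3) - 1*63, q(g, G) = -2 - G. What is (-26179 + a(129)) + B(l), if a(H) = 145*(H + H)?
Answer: 11342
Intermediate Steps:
a(H) = 290*H (a(H) = 145*(2*H) = 290*H)
l = -63 (l = (-5*0)*(-2 - 1*(-3)) - 1*63 = 0*(-2 + 3) - 63 = 0*1 - 63 = 0 - 63 = -63)
(-26179 + a(129)) + B(l) = (-26179 + 290*129) + (48 - 1*(-63)) = (-26179 + 37410) + (48 + 63) = 11231 + 111 = 11342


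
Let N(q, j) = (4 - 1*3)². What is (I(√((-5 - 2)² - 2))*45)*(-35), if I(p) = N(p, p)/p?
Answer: -1575*√47/47 ≈ -229.74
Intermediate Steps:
N(q, j) = 1 (N(q, j) = (4 - 3)² = 1² = 1)
I(p) = 1/p
(I(√((-5 - 2)² - 2))*45)*(-35) = (45/√((-5 - 2)² - 2))*(-35) = (45/√((-7)² - 2))*(-35) = (45/√(49 - 2))*(-35) = (45/√47)*(-35) = ((√47/47)*45)*(-35) = (45*√47/47)*(-35) = -1575*√47/47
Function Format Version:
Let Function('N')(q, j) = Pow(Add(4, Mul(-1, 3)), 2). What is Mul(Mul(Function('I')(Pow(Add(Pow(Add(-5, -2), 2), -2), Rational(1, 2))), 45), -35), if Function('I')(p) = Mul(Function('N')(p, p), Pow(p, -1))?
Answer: Mul(Rational(-1575, 47), Pow(47, Rational(1, 2))) ≈ -229.74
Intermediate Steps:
Function('N')(q, j) = 1 (Function('N')(q, j) = Pow(Add(4, -3), 2) = Pow(1, 2) = 1)
Function('I')(p) = Pow(p, -1) (Function('I')(p) = Mul(1, Pow(p, -1)) = Pow(p, -1))
Mul(Mul(Function('I')(Pow(Add(Pow(Add(-5, -2), 2), -2), Rational(1, 2))), 45), -35) = Mul(Mul(Pow(Pow(Add(Pow(Add(-5, -2), 2), -2), Rational(1, 2)), -1), 45), -35) = Mul(Mul(Pow(Pow(Add(Pow(-7, 2), -2), Rational(1, 2)), -1), 45), -35) = Mul(Mul(Pow(Pow(Add(49, -2), Rational(1, 2)), -1), 45), -35) = Mul(Mul(Pow(Pow(47, Rational(1, 2)), -1), 45), -35) = Mul(Mul(Mul(Rational(1, 47), Pow(47, Rational(1, 2))), 45), -35) = Mul(Mul(Rational(45, 47), Pow(47, Rational(1, 2))), -35) = Mul(Rational(-1575, 47), Pow(47, Rational(1, 2)))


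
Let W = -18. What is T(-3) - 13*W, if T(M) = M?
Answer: 231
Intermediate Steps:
T(-3) - 13*W = -3 - 13*(-18) = -3 + 234 = 231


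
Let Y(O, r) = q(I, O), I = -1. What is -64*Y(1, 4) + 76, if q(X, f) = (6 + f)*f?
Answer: -372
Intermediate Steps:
q(X, f) = f*(6 + f)
Y(O, r) = O*(6 + O)
-64*Y(1, 4) + 76 = -64*(6 + 1) + 76 = -64*7 + 76 = -448 + 76 = -372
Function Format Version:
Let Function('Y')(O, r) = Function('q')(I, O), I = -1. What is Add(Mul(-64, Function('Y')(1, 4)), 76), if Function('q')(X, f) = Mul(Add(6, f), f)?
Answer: -372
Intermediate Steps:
Function('q')(X, f) = Mul(f, Add(6, f))
Function('Y')(O, r) = Mul(O, Add(6, O))
Add(Mul(-64, Function('Y')(1, 4)), 76) = Add(Mul(-64, Mul(1, Add(6, 1))), 76) = Add(Mul(-64, Mul(1, 7)), 76) = Add(Mul(-64, 7), 76) = Add(-448, 76) = -372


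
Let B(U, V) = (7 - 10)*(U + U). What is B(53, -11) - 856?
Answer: -1174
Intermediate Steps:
B(U, V) = -6*U
B(53, -11) - 856 = -6*53 - 856 = -318 - 856 = -1174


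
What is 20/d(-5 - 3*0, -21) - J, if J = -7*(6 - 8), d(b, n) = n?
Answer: -314/21 ≈ -14.952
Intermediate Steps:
J = 14 (J = -7*(-2) = 14)
20/d(-5 - 3*0, -21) - J = 20/(-21) - 1*14 = 20*(-1/21) - 14 = -20/21 - 14 = -314/21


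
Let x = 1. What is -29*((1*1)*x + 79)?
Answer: -2320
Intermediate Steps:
-29*((1*1)*x + 79) = -29*((1*1)*1 + 79) = -29*(1*1 + 79) = -29*(1 + 79) = -29*80 = -2320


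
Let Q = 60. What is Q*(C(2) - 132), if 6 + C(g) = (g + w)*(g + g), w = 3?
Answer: -7080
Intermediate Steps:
C(g) = -6 + 2*g*(3 + g) (C(g) = -6 + (g + 3)*(g + g) = -6 + (3 + g)*(2*g) = -6 + 2*g*(3 + g))
Q*(C(2) - 132) = 60*((-6 + 2*2² + 6*2) - 132) = 60*((-6 + 2*4 + 12) - 132) = 60*((-6 + 8 + 12) - 132) = 60*(14 - 132) = 60*(-118) = -7080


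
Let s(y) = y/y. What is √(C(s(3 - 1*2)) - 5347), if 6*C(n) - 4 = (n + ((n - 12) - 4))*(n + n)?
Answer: I*√5351 ≈ 73.151*I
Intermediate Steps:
s(y) = 1
C(n) = ⅔ + n*(-16 + 2*n)/3 (C(n) = ⅔ + ((n + ((n - 12) - 4))*(n + n))/6 = ⅔ + ((n + ((-12 + n) - 4))*(2*n))/6 = ⅔ + ((n + (-16 + n))*(2*n))/6 = ⅔ + ((-16 + 2*n)*(2*n))/6 = ⅔ + (2*n*(-16 + 2*n))/6 = ⅔ + n*(-16 + 2*n)/3)
√(C(s(3 - 1*2)) - 5347) = √((⅔ - 16/3*1 + (⅔)*1²) - 5347) = √((⅔ - 16/3 + (⅔)*1) - 5347) = √((⅔ - 16/3 + ⅔) - 5347) = √(-4 - 5347) = √(-5351) = I*√5351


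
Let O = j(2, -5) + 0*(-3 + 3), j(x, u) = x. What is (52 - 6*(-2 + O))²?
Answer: 2704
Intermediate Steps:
O = 2 (O = 2 + 0*(-3 + 3) = 2 + 0*0 = 2 + 0 = 2)
(52 - 6*(-2 + O))² = (52 - 6*(-2 + 2))² = (52 - 6*0)² = (52 + 0)² = 52² = 2704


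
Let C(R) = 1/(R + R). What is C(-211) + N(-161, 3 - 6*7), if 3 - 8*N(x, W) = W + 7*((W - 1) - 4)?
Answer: 36923/844 ≈ 43.748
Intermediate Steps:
N(x, W) = 19/4 - W (N(x, W) = 3/8 - (W + 7*((W - 1) - 4))/8 = 3/8 - (W + 7*((-1 + W) - 4))/8 = 3/8 - (W + 7*(-5 + W))/8 = 3/8 - (W + (-35 + 7*W))/8 = 3/8 - (-35 + 8*W)/8 = 3/8 + (35/8 - W) = 19/4 - W)
C(R) = 1/(2*R)
C(-211) + N(-161, 3 - 6*7) = (½)/(-211) + (19/4 - (3 - 6*7)) = (½)*(-1/211) + (19/4 - (3 - 42)) = -1/422 + (19/4 - 1*(-39)) = -1/422 + (19/4 + 39) = -1/422 + 175/4 = 36923/844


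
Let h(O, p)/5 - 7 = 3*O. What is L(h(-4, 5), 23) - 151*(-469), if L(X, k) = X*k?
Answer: 70244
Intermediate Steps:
h(O, p) = 35 + 15*O (h(O, p) = 35 + 5*(3*O) = 35 + 15*O)
L(h(-4, 5), 23) - 151*(-469) = (35 + 15*(-4))*23 - 151*(-469) = (35 - 60)*23 + 70819 = -25*23 + 70819 = -575 + 70819 = 70244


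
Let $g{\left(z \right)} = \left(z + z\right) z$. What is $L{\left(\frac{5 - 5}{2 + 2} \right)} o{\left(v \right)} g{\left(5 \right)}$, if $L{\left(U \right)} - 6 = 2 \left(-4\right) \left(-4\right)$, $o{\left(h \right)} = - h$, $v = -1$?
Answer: $1900$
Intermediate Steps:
$g{\left(z \right)} = 2 z^{2}$ ($g{\left(z \right)} = 2 z z = 2 z^{2}$)
$L{\left(U \right)} = 38$ ($L{\left(U \right)} = 6 + 2 \left(-4\right) \left(-4\right) = 6 - -32 = 6 + 32 = 38$)
$L{\left(\frac{5 - 5}{2 + 2} \right)} o{\left(v \right)} g{\left(5 \right)} = 38 \left(\left(-1\right) \left(-1\right)\right) 2 \cdot 5^{2} = 38 \cdot 1 \cdot 2 \cdot 25 = 38 \cdot 50 = 1900$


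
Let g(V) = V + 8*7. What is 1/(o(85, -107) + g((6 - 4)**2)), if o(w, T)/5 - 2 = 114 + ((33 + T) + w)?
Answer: 1/695 ≈ 0.0014388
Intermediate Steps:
o(w, T) = 745 + 5*T + 5*w (o(w, T) = 10 + 5*(114 + ((33 + T) + w)) = 10 + 5*(114 + (33 + T + w)) = 10 + 5*(147 + T + w) = 10 + (735 + 5*T + 5*w) = 745 + 5*T + 5*w)
g(V) = 56 + V (g(V) = V + 56 = 56 + V)
1/(o(85, -107) + g((6 - 4)**2)) = 1/((745 + 5*(-107) + 5*85) + (56 + (6 - 4)**2)) = 1/((745 - 535 + 425) + (56 + 2**2)) = 1/(635 + (56 + 4)) = 1/(635 + 60) = 1/695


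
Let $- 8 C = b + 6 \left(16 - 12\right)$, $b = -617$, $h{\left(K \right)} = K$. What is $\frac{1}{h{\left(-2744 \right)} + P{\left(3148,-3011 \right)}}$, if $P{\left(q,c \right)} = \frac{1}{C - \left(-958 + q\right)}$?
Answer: $- \frac{16927}{46447696} \approx -0.00036443$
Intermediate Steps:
$C = \frac{593}{8}$ ($C = - \frac{-617 + 6 \left(16 - 12\right)}{8} = - \frac{-617 + 6 \cdot 4}{8} = - \frac{-617 + 24}{8} = \left(- \frac{1}{8}\right) \left(-593\right) = \frac{593}{8} \approx 74.125$)
$P{\left(q,c \right)} = \frac{1}{\frac{8257}{8} - q}$ ($P{\left(q,c \right)} = \frac{1}{\frac{593}{8} - \left(-958 + q\right)} = \frac{1}{\frac{8257}{8} - q}$)
$\frac{1}{h{\left(-2744 \right)} + P{\left(3148,-3011 \right)}} = \frac{1}{-2744 - \frac{8}{-8257 + 8 \cdot 3148}} = \frac{1}{-2744 - \frac{8}{-8257 + 25184}} = \frac{1}{-2744 - \frac{8}{16927}} = \frac{1}{- \frac{46447696}{16927}} = - \frac{16927}{46447696}$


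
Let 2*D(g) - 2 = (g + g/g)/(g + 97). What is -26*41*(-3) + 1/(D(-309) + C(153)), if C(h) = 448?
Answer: 152451964/47671 ≈ 3198.0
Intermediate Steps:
D(g) = 1 + (1 + g)/(2*(97 + g)) (D(g) = 1 + ((g + g/g)/(g + 97))/2 = 1 + ((g + 1)/(97 + g))/2 = 1 + ((1 + g)/(97 + g))/2 = 1 + (1 + g)/(2*(97 + g)))
-26*41*(-3) + 1/(D(-309) + C(153)) = -26*41*(-3) + 1/(3*(65 - 309)/(2*(97 - 309)) + 448) = -1066*(-3) + 1/((3/2)*(-244)/(-212) + 448) = 3198 + 1/((3/2)*(-1/212)*(-244) + 448) = 3198 + 1/(183/106 + 448) = 3198 + 1/(47671/106) = 3198 + 106/47671 = 152451964/47671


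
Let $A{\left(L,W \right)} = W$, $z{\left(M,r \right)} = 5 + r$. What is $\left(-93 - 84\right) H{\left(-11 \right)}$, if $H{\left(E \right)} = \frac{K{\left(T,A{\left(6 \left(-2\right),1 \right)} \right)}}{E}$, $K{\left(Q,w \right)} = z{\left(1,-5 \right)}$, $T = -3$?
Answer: $0$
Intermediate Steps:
$K{\left(Q,w \right)} = 0$ ($K{\left(Q,w \right)} = 5 - 5 = 0$)
$H{\left(E \right)} = 0$ ($H{\left(E \right)} = \frac{0}{E} = 0$)
$\left(-93 - 84\right) H{\left(-11 \right)} = \left(-93 - 84\right) 0 = \left(-177\right) 0 = 0$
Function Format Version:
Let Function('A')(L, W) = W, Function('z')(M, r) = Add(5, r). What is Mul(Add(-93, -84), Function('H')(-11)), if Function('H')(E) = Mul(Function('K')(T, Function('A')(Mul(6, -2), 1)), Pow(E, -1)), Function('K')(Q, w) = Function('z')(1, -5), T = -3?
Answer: 0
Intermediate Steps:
Function('K')(Q, w) = 0 (Function('K')(Q, w) = Add(5, -5) = 0)
Function('H')(E) = 0 (Function('H')(E) = Mul(0, Pow(E, -1)) = 0)
Mul(Add(-93, -84), Function('H')(-11)) = Mul(Add(-93, -84), 0) = Mul(-177, 0) = 0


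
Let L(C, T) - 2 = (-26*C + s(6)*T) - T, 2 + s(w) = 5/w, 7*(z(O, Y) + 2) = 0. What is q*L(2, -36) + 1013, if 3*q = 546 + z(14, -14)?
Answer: 18271/3 ≈ 6090.3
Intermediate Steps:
z(O, Y) = -2 (z(O, Y) = -2 + (1/7)*0 = -2 + 0 = -2)
s(w) = -2 + 5/w
q = 544/3 (q = (546 - 2)/3 = (1/3)*544 = 544/3 ≈ 181.33)
L(C, T) = 2 - 26*C - 13*T/6 (L(C, T) = 2 + ((-26*C + (-2 + 5/6)*T) - T) = 2 + ((-26*C - 7*T/6) - T) = 2 + (-26*C - 13*T/6) = 2 - 26*C - 13*T/6)
q*L(2, -36) + 1013 = 544*(2 - 26*2 - 13/6*(-36))/3 + 1013 = 544*(2 - 52 + 78)/3 + 1013 = (544/3)*28 + 1013 = 15232/3 + 1013 = 18271/3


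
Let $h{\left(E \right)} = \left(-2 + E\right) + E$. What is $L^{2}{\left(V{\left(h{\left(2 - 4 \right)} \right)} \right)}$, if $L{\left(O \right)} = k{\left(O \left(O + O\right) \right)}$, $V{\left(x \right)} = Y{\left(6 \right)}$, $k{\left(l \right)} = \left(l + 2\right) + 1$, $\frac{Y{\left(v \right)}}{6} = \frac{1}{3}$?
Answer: $121$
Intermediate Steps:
$h{\left(E \right)} = -2 + 2 E$
$Y{\left(v \right)} = 2$ ($Y{\left(v \right)} = \frac{6}{3} = 6 \cdot \frac{1}{3} = 2$)
$k{\left(l \right)} = 3 + l$ ($k{\left(l \right)} = \left(2 + l\right) + 1 = 3 + l$)
$V{\left(x \right)} = 2$
$L{\left(O \right)} = 3 + 2 O^{2}$ ($L{\left(O \right)} = 3 + O \left(O + O\right) = 3 + O 2 O = 3 + 2 O^{2}$)
$L^{2}{\left(V{\left(h{\left(2 - 4 \right)} \right)} \right)} = \left(3 + 2 \cdot 2^{2}\right)^{2} = \left(3 + 2 \cdot 4\right)^{2} = \left(3 + 8\right)^{2} = 11^{2} = 121$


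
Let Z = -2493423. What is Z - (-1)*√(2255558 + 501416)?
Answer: -2493423 + √2756974 ≈ -2.4918e+6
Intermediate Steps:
Z - (-1)*√(2255558 + 501416) = -2493423 - (-1)*√(2255558 + 501416) = -2493423 - (-1)*√2756974 = -2493423 + √2756974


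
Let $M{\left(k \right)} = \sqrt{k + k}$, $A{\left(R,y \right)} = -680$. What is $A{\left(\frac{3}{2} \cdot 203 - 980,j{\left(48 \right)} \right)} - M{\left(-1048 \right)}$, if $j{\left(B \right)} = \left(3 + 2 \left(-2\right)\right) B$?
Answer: $-680 - 4 i \sqrt{131} \approx -680.0 - 45.782 i$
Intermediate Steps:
$j{\left(B \right)} = - B$ ($j{\left(B \right)} = \left(3 - 4\right) B = - B$)
$M{\left(k \right)} = \sqrt{2} \sqrt{k}$ ($M{\left(k \right)} = \sqrt{2 k} = \sqrt{2} \sqrt{k}$)
$A{\left(\frac{3}{2} \cdot 203 - 980,j{\left(48 \right)} \right)} - M{\left(-1048 \right)} = -680 - \sqrt{2} \sqrt{-1048} = -680 - \sqrt{2} \cdot 2 i \sqrt{262} = -680 - 4 i \sqrt{131}$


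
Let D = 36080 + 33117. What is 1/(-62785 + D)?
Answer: 1/6412 ≈ 0.00015596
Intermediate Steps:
D = 69197
1/(-62785 + D) = 1/(-62785 + 69197) = 1/6412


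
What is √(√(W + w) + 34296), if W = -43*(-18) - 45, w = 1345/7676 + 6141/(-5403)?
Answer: √(1638629755847814624 + 6912238*√34784982611668663)/6912238 ≈ 185.26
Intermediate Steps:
w = -13290427/13824476 (w = 1345*(1/7676) + 6141*(-1/5403) = 1345/7676 - 2047/1801 = -13290427/13824476 ≈ -0.96137)
W = 729 (W = 774 - 45 = 729)
√(√(W + w) + 34296) = √(√(729 - 13290427/13824476) + 34296) = √(√(10064752577/13824476) + 34296) = √(√34784982611668663/6912238 + 34296) = √(34296 + √34784982611668663/6912238)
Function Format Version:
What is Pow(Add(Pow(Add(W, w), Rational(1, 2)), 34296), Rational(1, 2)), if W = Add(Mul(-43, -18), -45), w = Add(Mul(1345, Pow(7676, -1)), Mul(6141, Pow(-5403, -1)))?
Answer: Mul(Rational(1, 6912238), Pow(Add(1638629755847814624, Mul(6912238, Pow(34784982611668663, Rational(1, 2)))), Rational(1, 2))) ≈ 185.26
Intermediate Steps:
w = Rational(-13290427, 13824476) (w = Add(Mul(1345, Rational(1, 7676)), Mul(6141, Rational(-1, 5403))) = Add(Rational(1345, 7676), Rational(-2047, 1801)) = Rational(-13290427, 13824476) ≈ -0.96137)
W = 729 (W = Add(774, -45) = 729)
Pow(Add(Pow(Add(W, w), Rational(1, 2)), 34296), Rational(1, 2)) = Pow(Add(Pow(Add(729, Rational(-13290427, 13824476)), Rational(1, 2)), 34296), Rational(1, 2)) = Pow(Add(Pow(Rational(10064752577, 13824476), Rational(1, 2)), 34296), Rational(1, 2)) = Pow(Add(Mul(Rational(1, 6912238), Pow(34784982611668663, Rational(1, 2))), 34296), Rational(1, 2)) = Pow(Add(34296, Mul(Rational(1, 6912238), Pow(34784982611668663, Rational(1, 2)))), Rational(1, 2))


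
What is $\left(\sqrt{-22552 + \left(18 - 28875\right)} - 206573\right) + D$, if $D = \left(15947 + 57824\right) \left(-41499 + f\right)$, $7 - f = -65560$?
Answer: $1775313855 + i \sqrt{51409} \approx 1.7753 \cdot 10^{9} + 226.74 i$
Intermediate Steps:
$f = 65567$ ($f = 7 - -65560 = 7 + 65560 = 65567$)
$D = 1775520428$ ($D = \left(15947 + 57824\right) \left(-41499 + 65567\right) = 73771 \cdot 24068 = 1775520428$)
$\left(\sqrt{-22552 + \left(18 - 28875\right)} - 206573\right) + D = \left(\sqrt{-22552 + \left(18 - 28875\right)} - 206573\right) + 1775520428 = \left(\sqrt{-22552 - 28857} - 206573\right) + 1775520428 = \left(\sqrt{-51409} - 206573\right) + 1775520428 = \left(i \sqrt{51409} - 206573\right) + 1775520428 = \left(-206573 + i \sqrt{51409}\right) + 1775520428 = 1775313855 + i \sqrt{51409}$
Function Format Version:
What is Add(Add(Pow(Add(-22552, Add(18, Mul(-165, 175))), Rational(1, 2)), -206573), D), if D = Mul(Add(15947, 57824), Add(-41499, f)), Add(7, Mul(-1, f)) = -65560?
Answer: Add(1775313855, Mul(I, Pow(51409, Rational(1, 2)))) ≈ Add(1.7753e+9, Mul(226.74, I))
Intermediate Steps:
f = 65567 (f = Add(7, Mul(-1, -65560)) = Add(7, 65560) = 65567)
D = 1775520428 (D = Mul(Add(15947, 57824), Add(-41499, 65567)) = Mul(73771, 24068) = 1775520428)
Add(Add(Pow(Add(-22552, Add(18, Mul(-165, 175))), Rational(1, 2)), -206573), D) = Add(Add(Pow(Add(-22552, Add(18, Mul(-165, 175))), Rational(1, 2)), -206573), 1775520428) = Add(Add(Pow(Add(-22552, Add(18, -28875)), Rational(1, 2)), -206573), 1775520428) = Add(Add(Pow(Add(-22552, -28857), Rational(1, 2)), -206573), 1775520428) = Add(Add(Pow(-51409, Rational(1, 2)), -206573), 1775520428) = Add(Add(Mul(I, Pow(51409, Rational(1, 2))), -206573), 1775520428) = Add(Add(-206573, Mul(I, Pow(51409, Rational(1, 2)))), 1775520428) = Add(1775313855, Mul(I, Pow(51409, Rational(1, 2))))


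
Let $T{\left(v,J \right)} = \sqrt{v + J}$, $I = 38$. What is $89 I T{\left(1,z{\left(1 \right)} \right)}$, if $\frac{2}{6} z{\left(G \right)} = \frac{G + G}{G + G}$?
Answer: $6764$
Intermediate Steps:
$z{\left(G \right)} = 3$ ($z{\left(G \right)} = 3 \frac{G + G}{G + G} = 3 \frac{2 G}{2 G} = 3 \cdot 2 G \frac{1}{2 G} = 3 \cdot 1 = 3$)
$T{\left(v,J \right)} = \sqrt{J + v}$
$89 I T{\left(1,z{\left(1 \right)} \right)} = 89 \cdot 38 \sqrt{3 + 1} = 3382 \sqrt{4} = 3382 \cdot 2 = 6764$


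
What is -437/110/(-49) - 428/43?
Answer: -2288129/231770 ≈ -9.8724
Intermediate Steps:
-437/110/(-49) - 428/43 = -437*1/110*(-1/49) - 428*1/43 = -437/110*(-1/49) - 428/43 = 437/5390 - 428/43 = -2288129/231770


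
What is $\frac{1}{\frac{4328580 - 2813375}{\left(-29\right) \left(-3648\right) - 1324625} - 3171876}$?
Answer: $- \frac{1218833}{3865988655913} \approx -3.1527 \cdot 10^{-7}$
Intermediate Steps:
$\frac{1}{\frac{4328580 - 2813375}{\left(-29\right) \left(-3648\right) - 1324625} - 3171876} = \frac{1}{\frac{1515205}{105792 - 1324625} - 3171876} = \frac{1}{\frac{1515205}{-1218833} - 3171876} = \frac{1}{1515205 \left(- \frac{1}{1218833}\right) - 3171876} = \frac{1}{- \frac{1515205}{1218833} - 3171876} = \frac{1}{- \frac{3865988655913}{1218833}} = - \frac{1218833}{3865988655913}$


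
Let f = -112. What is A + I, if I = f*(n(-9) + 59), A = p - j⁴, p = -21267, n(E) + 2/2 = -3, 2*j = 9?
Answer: -445393/16 ≈ -27837.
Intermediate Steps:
j = 9/2 (j = (½)*9 = 9/2 ≈ 4.5000)
n(E) = -4 (n(E) = -1 - 3 = -4)
A = -346833/16 (A = -21267 - (9/2)⁴ = -21267 - 1*6561/16 = -21267 - 6561/16 = -346833/16 ≈ -21677.)
I = -6160 (I = -112*(-4 + 59) = -112*55 = -6160)
A + I = -346833/16 - 6160 = -445393/16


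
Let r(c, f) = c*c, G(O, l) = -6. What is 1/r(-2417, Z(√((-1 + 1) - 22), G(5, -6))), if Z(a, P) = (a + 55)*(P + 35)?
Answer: 1/5841889 ≈ 1.7118e-7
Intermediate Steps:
Z(a, P) = (35 + P)*(55 + a) (Z(a, P) = (55 + a)*(35 + P) = (35 + P)*(55 + a))
r(c, f) = c²
1/r(-2417, Z(√((-1 + 1) - 22), G(5, -6))) = 1/((-2417)²) = 1/5841889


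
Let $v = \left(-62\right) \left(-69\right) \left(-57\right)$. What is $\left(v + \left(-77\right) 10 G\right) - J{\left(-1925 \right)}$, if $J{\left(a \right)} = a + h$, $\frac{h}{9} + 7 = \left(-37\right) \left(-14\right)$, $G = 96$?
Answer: $-320440$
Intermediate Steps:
$v = -243846$ ($v = 4278 \left(-57\right) = -243846$)
$h = 4599$ ($h = -63 + 9 \left(\left(-37\right) \left(-14\right)\right) = -63 + 9 \cdot 518 = -63 + 4662 = 4599$)
$J{\left(a \right)} = 4599 + a$ ($J{\left(a \right)} = a + 4599 = 4599 + a$)
$\left(v + \left(-77\right) 10 G\right) - J{\left(-1925 \right)} = \left(-243846 + \left(-77\right) 10 \cdot 96\right) - \left(4599 - 1925\right) = \left(-243846 - 73920\right) - 2674 = -317766 - 2674 = -320440$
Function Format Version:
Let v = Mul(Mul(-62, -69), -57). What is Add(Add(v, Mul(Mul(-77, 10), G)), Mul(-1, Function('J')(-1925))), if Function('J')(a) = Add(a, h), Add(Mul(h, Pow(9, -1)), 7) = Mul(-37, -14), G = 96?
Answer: -320440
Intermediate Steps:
v = -243846 (v = Mul(4278, -57) = -243846)
h = 4599 (h = Add(-63, Mul(9, Mul(-37, -14))) = Add(-63, Mul(9, 518)) = Add(-63, 4662) = 4599)
Function('J')(a) = Add(4599, a) (Function('J')(a) = Add(a, 4599) = Add(4599, a))
Add(Add(v, Mul(Mul(-77, 10), G)), Mul(-1, Function('J')(-1925))) = Add(Add(-243846, Mul(Mul(-77, 10), 96)), Mul(-1, Add(4599, -1925))) = Add(Add(-243846, Mul(-770, 96)), Mul(-1, 2674)) = Add(Add(-243846, -73920), -2674) = Add(-317766, -2674) = -320440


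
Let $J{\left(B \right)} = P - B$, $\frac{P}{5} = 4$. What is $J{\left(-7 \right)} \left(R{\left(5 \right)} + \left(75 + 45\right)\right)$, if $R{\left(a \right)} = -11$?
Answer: $2943$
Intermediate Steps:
$P = 20$ ($P = 5 \cdot 4 = 20$)
$J{\left(B \right)} = 20 - B$
$J{\left(-7 \right)} \left(R{\left(5 \right)} + \left(75 + 45\right)\right) = \left(20 - -7\right) \left(-11 + \left(75 + 45\right)\right) = \left(20 + 7\right) \left(-11 + 120\right) = 27 \cdot 109 = 2943$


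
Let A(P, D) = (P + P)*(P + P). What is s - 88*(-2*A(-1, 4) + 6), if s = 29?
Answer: 205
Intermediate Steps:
A(P, D) = 4*P**2 (A(P, D) = (2*P)*(2*P) = 4*P**2)
s - 88*(-2*A(-1, 4) + 6) = 29 - 88*(-8*(-1)**2 + 6) = 29 - 88*(-8 + 6) = 29 - 88*(-2) = 29 + 176 = 205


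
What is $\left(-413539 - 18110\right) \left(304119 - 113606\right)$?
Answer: $-82234745937$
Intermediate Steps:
$\left(-413539 - 18110\right) \left(304119 - 113606\right) = - 431649 \left(304119 - 113606\right) = \left(-431649\right) 190513 = -82234745937$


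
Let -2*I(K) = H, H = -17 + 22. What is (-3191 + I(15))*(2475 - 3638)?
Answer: 7428081/2 ≈ 3.7140e+6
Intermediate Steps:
H = 5
I(K) = -5/2 (I(K) = -1/2*5 = -5/2)
(-3191 + I(15))*(2475 - 3638) = (-3191 - 5/2)*(2475 - 3638) = -6387/2*(-1163) = 7428081/2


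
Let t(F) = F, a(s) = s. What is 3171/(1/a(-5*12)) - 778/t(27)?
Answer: -5137798/27 ≈ -1.9029e+5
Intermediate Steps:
3171/(1/a(-5*12)) - 778/t(27) = 3171/(1/(-5*12)) - 778/27 = 3171/(1/(-60)) - 778*1/27 = 3171/(-1/60) - 778/27 = 3171*(-60) - 778/27 = -190260 - 778/27 = -5137798/27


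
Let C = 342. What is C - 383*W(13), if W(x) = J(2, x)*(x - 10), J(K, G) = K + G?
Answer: -16893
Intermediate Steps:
J(K, G) = G + K
W(x) = (-10 + x)*(2 + x) (W(x) = (x + 2)*(x - 10) = (2 + x)*(-10 + x) = (-10 + x)*(2 + x))
C - 383*W(13) = 342 - 383*(-10 + 13)*(2 + 13) = 342 - 1149*15 = 342 - 383*45 = 342 - 17235 = -16893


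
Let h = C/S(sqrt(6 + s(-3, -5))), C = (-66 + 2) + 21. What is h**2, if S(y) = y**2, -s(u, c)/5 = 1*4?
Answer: 1849/196 ≈ 9.4337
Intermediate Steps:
s(u, c) = -20 (s(u, c) = -5*4 = -20)
C = -43 (C = -64 + 21 = -43)
h = 43/14 (h = -43/(6 - 20) = -43/((sqrt(-14))**2) = -43/((I*sqrt(14))**2) = -43/(-14) = -43*(-1/14) = 43/14 ≈ 3.0714)
h**2 = (43/14)**2 = 1849/196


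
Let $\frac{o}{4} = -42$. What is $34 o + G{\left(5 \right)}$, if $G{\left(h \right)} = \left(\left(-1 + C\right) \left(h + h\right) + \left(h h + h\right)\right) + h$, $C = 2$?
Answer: $-5667$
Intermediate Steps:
$G{\left(h \right)} = h^{2} + 4 h$ ($G{\left(h \right)} = \left(\left(-1 + 2\right) \left(h + h\right) + \left(h h + h\right)\right) + h = \left(1 \cdot 2 h + \left(h^{2} + h\right)\right) + h = \left(2 h + \left(h + h^{2}\right)\right) + h = \left(h^{2} + 3 h\right) + h = h^{2} + 4 h$)
$o = -168$ ($o = 4 \left(-42\right) = -168$)
$34 o + G{\left(5 \right)} = 34 \left(-168\right) + 5 \left(4 + 5\right) = -5712 + 5 \cdot 9 = -5712 + 45 = -5667$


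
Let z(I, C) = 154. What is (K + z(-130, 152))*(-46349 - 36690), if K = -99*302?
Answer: 2469912016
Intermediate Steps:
K = -29898
(K + z(-130, 152))*(-46349 - 36690) = (-29898 + 154)*(-46349 - 36690) = -29744*(-83039) = 2469912016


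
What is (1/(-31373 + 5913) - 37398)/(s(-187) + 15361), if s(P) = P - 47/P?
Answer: -178052626147/72244914100 ≈ -2.4646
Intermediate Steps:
(1/(-31373 + 5913) - 37398)/(s(-187) + 15361) = (1/(-31373 + 5913) - 37398)/((-187 - 47/(-187)) + 15361) = (1/(-25460) - 37398)/((-187 - 47*(-1/187)) + 15361) = (-1/25460 - 37398)/((-187 + 47/187) + 15361) = -952153081/(25460*(-34922/187 + 15361)) = -952153081/(25460*2837585/187) = -952153081/25460*187/2837585 = -178052626147/72244914100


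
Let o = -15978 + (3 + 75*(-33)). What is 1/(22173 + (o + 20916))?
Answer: 1/24639 ≈ 4.0586e-5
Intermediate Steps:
o = -18450 (o = -15978 + (3 - 2475) = -15978 - 2472 = -18450)
1/(22173 + (o + 20916)) = 1/(22173 + (-18450 + 20916)) = 1/(22173 + 2466) = 1/24639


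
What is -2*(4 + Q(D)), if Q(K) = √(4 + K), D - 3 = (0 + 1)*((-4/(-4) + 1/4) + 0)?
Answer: -8 - √33 ≈ -13.745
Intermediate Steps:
D = 17/4 (D = 3 + (0 + 1)*((-4/(-4) + 1/4) + 0) = 3 + 1*((-4*(-¼) + 1*(¼)) + 0) = 3 + 1*((1 + ¼) + 0) = 3 + 1*(5/4 + 0) = 3 + 1*(5/4) = 3 + 5/4 = 17/4 ≈ 4.2500)
-2*(4 + Q(D)) = -2*(4 + √(4 + 17/4)) = -2*(4 + √(33/4)) = -2*(4 + √33/2) = -8 - √33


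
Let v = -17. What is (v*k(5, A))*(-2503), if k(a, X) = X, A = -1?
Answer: -42551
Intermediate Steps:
(v*k(5, A))*(-2503) = -17*(-1)*(-2503) = 17*(-2503) = -42551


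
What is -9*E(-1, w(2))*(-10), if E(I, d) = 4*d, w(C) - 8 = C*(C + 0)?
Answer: 4320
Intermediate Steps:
w(C) = 8 + C² (w(C) = 8 + C*(C + 0) = 8 + C*C = 8 + C²)
-9*E(-1, w(2))*(-10) = -36*(8 + 2²)*(-10) = -36*(8 + 4)*(-10) = -36*12*(-10) = -9*48*(-10) = -432*(-10) = 4320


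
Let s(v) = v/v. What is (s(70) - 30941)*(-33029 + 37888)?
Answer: -150337460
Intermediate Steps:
s(v) = 1
(s(70) - 30941)*(-33029 + 37888) = (1 - 30941)*(-33029 + 37888) = -30940*4859 = -150337460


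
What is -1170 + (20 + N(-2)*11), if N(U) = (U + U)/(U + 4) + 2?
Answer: -1150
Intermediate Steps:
N(U) = 2 + 2*U/(4 + U) (N(U) = (2*U)/(4 + U) + 2 = 2*U/(4 + U) + 2 = 2 + 2*U/(4 + U))
-1170 + (20 + N(-2)*11) = -1170 + (20 + (4*(2 - 2)/(4 - 2))*11) = -1170 + (20 + (4*0/2)*11) = -1170 + (20 + (4*(1/2)*0)*11) = -1170 + (20 + 0*11) = -1170 + (20 + 0) = -1170 + 20 = -1150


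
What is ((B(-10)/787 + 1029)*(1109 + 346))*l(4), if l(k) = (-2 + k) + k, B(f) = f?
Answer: 7069667490/787 ≈ 8.9831e+6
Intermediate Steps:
l(k) = -2 + 2*k
((B(-10)/787 + 1029)*(1109 + 346))*l(4) = ((-10/787 + 1029)*(1109 + 346))*(-2 + 2*4) = ((-10*1/787 + 1029)*1455)*(-2 + 8) = ((-10/787 + 1029)*1455)*6 = ((809813/787)*1455)*6 = (1178277915/787)*6 = 7069667490/787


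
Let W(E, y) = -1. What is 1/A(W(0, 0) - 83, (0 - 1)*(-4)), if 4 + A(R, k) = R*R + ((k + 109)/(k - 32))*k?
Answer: 7/49251 ≈ 0.00014213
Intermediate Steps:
A(R, k) = -4 + R² + k*(109 + k)/(-32 + k) (A(R, k) = -4 + (R*R + ((k + 109)/(k - 32))*k) = -4 + (R² + ((109 + k)/(-32 + k))*k) = -4 + (R² + k*(109 + k)/(-32 + k)) = -4 + R² + k*(109 + k)/(-32 + k))
1/A(W(0, 0) - 83, (0 - 1)*(-4)) = 1/((128 + ((0 - 1)*(-4))² - 32*(-1 - 83)² + 105*((0 - 1)*(-4)) + ((0 - 1)*(-4))*(-1 - 83)²)/(-32 + (0 - 1)*(-4))) = 1/((128 + (-1*(-4))² - 32*(-84)² + 105*(-1*(-4)) - 1*(-4)*(-84)²)/(-32 - 1*(-4))) = 1/((128 + 4² - 32*7056 + 105*4 + 4*7056)/(-32 + 4)) = 1/((128 + 16 - 225792 + 420 + 28224)/(-28)) = 1/(-1/28*(-197004)) = 1/(49251/7) = 7/49251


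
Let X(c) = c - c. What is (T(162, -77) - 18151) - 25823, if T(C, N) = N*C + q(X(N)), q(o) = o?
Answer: -56448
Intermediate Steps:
X(c) = 0
T(C, N) = C*N (T(C, N) = N*C + 0 = C*N + 0 = C*N)
(T(162, -77) - 18151) - 25823 = (162*(-77) - 18151) - 25823 = (-12474 - 18151) - 25823 = -30625 - 25823 = -56448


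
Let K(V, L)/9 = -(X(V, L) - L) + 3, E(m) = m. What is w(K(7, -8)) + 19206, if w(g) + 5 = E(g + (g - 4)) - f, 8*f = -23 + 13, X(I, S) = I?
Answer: 75929/4 ≈ 18982.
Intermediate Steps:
f = -5/4 (f = (-23 + 13)/8 = (⅛)*(-10) = -5/4 ≈ -1.2500)
K(V, L) = 27 - 9*V + 9*L (K(V, L) = 9*(-(V - L) + 3) = 9*((L - V) + 3) = 9*(3 + L - V) = 27 - 9*V + 9*L)
w(g) = -31/4 + 2*g (w(g) = -5 + ((g + (g - 4)) - 1*(-5/4)) = -5 + ((g + (-4 + g)) + 5/4) = -5 + ((-4 + 2*g) + 5/4) = -5 + (-11/4 + 2*g) = -31/4 + 2*g)
w(K(7, -8)) + 19206 = (-31/4 + 2*(27 - 9*7 + 9*(-8))) + 19206 = (-31/4 + 2*(27 - 63 - 72)) + 19206 = (-31/4 + 2*(-108)) + 19206 = (-31/4 - 216) + 19206 = -895/4 + 19206 = 75929/4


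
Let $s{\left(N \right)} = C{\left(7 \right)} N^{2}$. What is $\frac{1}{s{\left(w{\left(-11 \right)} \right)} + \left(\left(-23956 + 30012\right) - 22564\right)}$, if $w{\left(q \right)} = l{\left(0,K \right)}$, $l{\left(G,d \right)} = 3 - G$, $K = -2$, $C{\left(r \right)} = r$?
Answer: $- \frac{1}{16445} \approx -6.0809 \cdot 10^{-5}$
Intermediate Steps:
$w{\left(q \right)} = 3$ ($w{\left(q \right)} = 3 - 0 = 3 + 0 = 3$)
$s{\left(N \right)} = 7 N^{2}$
$\frac{1}{s{\left(w{\left(-11 \right)} \right)} + \left(\left(-23956 + 30012\right) - 22564\right)} = \frac{1}{7 \cdot 3^{2} + \left(\left(-23956 + 30012\right) - 22564\right)} = \frac{1}{7 \cdot 9 + \left(6056 - 22564\right)} = \frac{1}{63 - 16508} = \frac{1}{-16445} = - \frac{1}{16445}$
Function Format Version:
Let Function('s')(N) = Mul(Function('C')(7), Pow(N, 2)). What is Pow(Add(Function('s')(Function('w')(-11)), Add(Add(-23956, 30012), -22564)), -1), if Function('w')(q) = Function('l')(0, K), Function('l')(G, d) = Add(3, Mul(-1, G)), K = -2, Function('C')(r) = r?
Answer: Rational(-1, 16445) ≈ -6.0809e-5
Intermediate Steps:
Function('w')(q) = 3 (Function('w')(q) = Add(3, Mul(-1, 0)) = Add(3, 0) = 3)
Function('s')(N) = Mul(7, Pow(N, 2))
Pow(Add(Function('s')(Function('w')(-11)), Add(Add(-23956, 30012), -22564)), -1) = Pow(Add(Mul(7, Pow(3, 2)), Add(Add(-23956, 30012), -22564)), -1) = Pow(Add(Mul(7, 9), Add(6056, -22564)), -1) = Pow(Add(63, -16508), -1) = Pow(-16445, -1) = Rational(-1, 16445)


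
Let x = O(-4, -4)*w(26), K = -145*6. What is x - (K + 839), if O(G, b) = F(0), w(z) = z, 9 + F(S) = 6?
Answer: -47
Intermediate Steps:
K = -870
F(S) = -3 (F(S) = -9 + 6 = -3)
O(G, b) = -3
x = -78 (x = -3*26 = -78)
x - (K + 839) = -78 - (-870 + 839) = -78 - 1*(-31) = -78 + 31 = -47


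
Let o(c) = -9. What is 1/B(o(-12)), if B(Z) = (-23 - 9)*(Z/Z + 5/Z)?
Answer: -9/128 ≈ -0.070313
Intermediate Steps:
B(Z) = -32 - 160/Z (B(Z) = -32*(1 + 5/Z) = -32 - 160/Z)
1/B(o(-12)) = 1/(-32 - 160/(-9)) = 1/(-32 - 160*(-⅑)) = 1/(-32 + 160/9) = 1/(-128/9) = -9/128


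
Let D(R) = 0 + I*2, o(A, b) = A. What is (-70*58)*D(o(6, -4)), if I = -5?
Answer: 40600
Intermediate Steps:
D(R) = -10 (D(R) = 0 - 5*2 = 0 - 10 = -10)
(-70*58)*D(o(6, -4)) = -70*58*(-10) = -4060*(-10) = 40600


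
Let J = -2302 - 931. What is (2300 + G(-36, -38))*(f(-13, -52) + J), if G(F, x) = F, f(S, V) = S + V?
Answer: -7466672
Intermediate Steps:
J = -3233
(2300 + G(-36, -38))*(f(-13, -52) + J) = (2300 - 36)*((-13 - 52) - 3233) = 2264*(-65 - 3233) = 2264*(-3298) = -7466672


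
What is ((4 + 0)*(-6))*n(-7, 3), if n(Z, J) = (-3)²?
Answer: -216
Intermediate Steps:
n(Z, J) = 9
((4 + 0)*(-6))*n(-7, 3) = ((4 + 0)*(-6))*9 = (4*(-6))*9 = -24*9 = -216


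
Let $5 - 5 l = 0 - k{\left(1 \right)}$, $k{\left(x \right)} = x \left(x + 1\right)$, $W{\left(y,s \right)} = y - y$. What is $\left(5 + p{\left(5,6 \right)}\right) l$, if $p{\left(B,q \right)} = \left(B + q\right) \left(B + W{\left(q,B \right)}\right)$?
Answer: $84$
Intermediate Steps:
$W{\left(y,s \right)} = 0$
$p{\left(B,q \right)} = B \left(B + q\right)$ ($p{\left(B,q \right)} = \left(B + q\right) \left(B + 0\right) = \left(B + q\right) B = B \left(B + q\right)$)
$k{\left(x \right)} = x \left(1 + x\right)$
$l = \frac{7}{5}$ ($l = 1 - \frac{0 - 1 \left(1 + 1\right)}{5} = 1 - \frac{0 - 1 \cdot 2}{5} = 1 - \frac{0 - 2}{5} = 1 - - \frac{2}{5} = 1 + \frac{2}{5} = \frac{7}{5} \approx 1.4$)
$\left(5 + p{\left(5,6 \right)}\right) l = \left(5 + 5 \left(5 + 6\right)\right) \frac{7}{5} = \left(5 + 5 \cdot 11\right) \frac{7}{5} = \left(5 + 55\right) \frac{7}{5} = 60 \cdot \frac{7}{5} = 84$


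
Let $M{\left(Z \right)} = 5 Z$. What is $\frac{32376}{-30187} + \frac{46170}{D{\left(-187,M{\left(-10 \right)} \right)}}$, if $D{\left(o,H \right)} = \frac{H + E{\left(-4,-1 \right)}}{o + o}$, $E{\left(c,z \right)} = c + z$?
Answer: $\frac{9477357396}{30187} \approx 3.1396 \cdot 10^{5}$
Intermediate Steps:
$D{\left(o,H \right)} = \frac{-5 + H}{2 o}$ ($D{\left(o,H \right)} = \frac{H - 5}{o + o} = \frac{H - 5}{2 o} = \left(-5 + H\right) \frac{1}{2 o} = \frac{-5 + H}{2 o}$)
$\frac{32376}{-30187} + \frac{46170}{D{\left(-187,M{\left(-10 \right)} \right)}} = \frac{32376}{-30187} + \frac{46170}{\frac{1}{2} \frac{1}{-187} \left(-5 + 5 \left(-10\right)\right)} = 32376 \left(- \frac{1}{30187}\right) + \frac{46170}{\frac{1}{2} \left(- \frac{1}{187}\right) \left(-5 - 50\right)} = - \frac{32376}{30187} + \frac{46170}{\frac{1}{2} \left(- \frac{1}{187}\right) \left(-55\right)} = - \frac{32376}{30187} + \frac{46170}{\frac{5}{34}} = - \frac{32376}{30187} + 46170 \cdot \frac{34}{5} = - \frac{32376}{30187} + 313956 = \frac{9477357396}{30187}$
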